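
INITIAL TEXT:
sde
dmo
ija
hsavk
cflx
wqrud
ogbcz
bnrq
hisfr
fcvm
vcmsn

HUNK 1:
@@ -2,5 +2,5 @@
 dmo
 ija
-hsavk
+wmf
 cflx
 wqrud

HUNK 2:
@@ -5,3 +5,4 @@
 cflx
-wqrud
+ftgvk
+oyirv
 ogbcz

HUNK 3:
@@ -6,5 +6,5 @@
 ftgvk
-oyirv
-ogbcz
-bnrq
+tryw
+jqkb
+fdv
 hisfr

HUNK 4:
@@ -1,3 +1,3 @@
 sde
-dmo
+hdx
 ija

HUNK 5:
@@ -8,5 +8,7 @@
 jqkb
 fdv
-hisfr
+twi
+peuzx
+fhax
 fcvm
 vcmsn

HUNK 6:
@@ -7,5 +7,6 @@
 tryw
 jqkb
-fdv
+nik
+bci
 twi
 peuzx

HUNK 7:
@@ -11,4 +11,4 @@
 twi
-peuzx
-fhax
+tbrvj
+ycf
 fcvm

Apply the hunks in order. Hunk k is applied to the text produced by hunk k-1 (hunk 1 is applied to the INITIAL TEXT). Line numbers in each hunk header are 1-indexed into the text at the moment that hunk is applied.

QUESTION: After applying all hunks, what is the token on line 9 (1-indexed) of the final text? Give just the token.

Answer: nik

Derivation:
Hunk 1: at line 2 remove [hsavk] add [wmf] -> 11 lines: sde dmo ija wmf cflx wqrud ogbcz bnrq hisfr fcvm vcmsn
Hunk 2: at line 5 remove [wqrud] add [ftgvk,oyirv] -> 12 lines: sde dmo ija wmf cflx ftgvk oyirv ogbcz bnrq hisfr fcvm vcmsn
Hunk 3: at line 6 remove [oyirv,ogbcz,bnrq] add [tryw,jqkb,fdv] -> 12 lines: sde dmo ija wmf cflx ftgvk tryw jqkb fdv hisfr fcvm vcmsn
Hunk 4: at line 1 remove [dmo] add [hdx] -> 12 lines: sde hdx ija wmf cflx ftgvk tryw jqkb fdv hisfr fcvm vcmsn
Hunk 5: at line 8 remove [hisfr] add [twi,peuzx,fhax] -> 14 lines: sde hdx ija wmf cflx ftgvk tryw jqkb fdv twi peuzx fhax fcvm vcmsn
Hunk 6: at line 7 remove [fdv] add [nik,bci] -> 15 lines: sde hdx ija wmf cflx ftgvk tryw jqkb nik bci twi peuzx fhax fcvm vcmsn
Hunk 7: at line 11 remove [peuzx,fhax] add [tbrvj,ycf] -> 15 lines: sde hdx ija wmf cflx ftgvk tryw jqkb nik bci twi tbrvj ycf fcvm vcmsn
Final line 9: nik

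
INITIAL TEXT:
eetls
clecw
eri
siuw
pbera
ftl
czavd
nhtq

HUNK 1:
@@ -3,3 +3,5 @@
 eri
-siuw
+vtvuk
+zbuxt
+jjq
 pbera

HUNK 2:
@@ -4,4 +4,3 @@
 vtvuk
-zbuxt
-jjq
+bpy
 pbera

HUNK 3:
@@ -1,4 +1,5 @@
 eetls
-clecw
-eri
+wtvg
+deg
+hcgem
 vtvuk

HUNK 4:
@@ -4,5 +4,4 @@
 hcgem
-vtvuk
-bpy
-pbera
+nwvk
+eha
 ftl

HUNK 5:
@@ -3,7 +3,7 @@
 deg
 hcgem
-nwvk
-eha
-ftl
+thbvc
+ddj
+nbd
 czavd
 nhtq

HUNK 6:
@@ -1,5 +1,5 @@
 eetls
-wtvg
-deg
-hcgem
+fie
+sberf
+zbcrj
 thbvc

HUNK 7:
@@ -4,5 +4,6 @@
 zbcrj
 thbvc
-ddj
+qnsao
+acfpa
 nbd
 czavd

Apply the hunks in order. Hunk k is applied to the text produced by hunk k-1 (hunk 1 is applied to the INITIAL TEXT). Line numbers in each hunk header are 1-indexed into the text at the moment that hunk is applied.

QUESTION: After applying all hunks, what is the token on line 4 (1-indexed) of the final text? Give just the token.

Hunk 1: at line 3 remove [siuw] add [vtvuk,zbuxt,jjq] -> 10 lines: eetls clecw eri vtvuk zbuxt jjq pbera ftl czavd nhtq
Hunk 2: at line 4 remove [zbuxt,jjq] add [bpy] -> 9 lines: eetls clecw eri vtvuk bpy pbera ftl czavd nhtq
Hunk 3: at line 1 remove [clecw,eri] add [wtvg,deg,hcgem] -> 10 lines: eetls wtvg deg hcgem vtvuk bpy pbera ftl czavd nhtq
Hunk 4: at line 4 remove [vtvuk,bpy,pbera] add [nwvk,eha] -> 9 lines: eetls wtvg deg hcgem nwvk eha ftl czavd nhtq
Hunk 5: at line 3 remove [nwvk,eha,ftl] add [thbvc,ddj,nbd] -> 9 lines: eetls wtvg deg hcgem thbvc ddj nbd czavd nhtq
Hunk 6: at line 1 remove [wtvg,deg,hcgem] add [fie,sberf,zbcrj] -> 9 lines: eetls fie sberf zbcrj thbvc ddj nbd czavd nhtq
Hunk 7: at line 4 remove [ddj] add [qnsao,acfpa] -> 10 lines: eetls fie sberf zbcrj thbvc qnsao acfpa nbd czavd nhtq
Final line 4: zbcrj

Answer: zbcrj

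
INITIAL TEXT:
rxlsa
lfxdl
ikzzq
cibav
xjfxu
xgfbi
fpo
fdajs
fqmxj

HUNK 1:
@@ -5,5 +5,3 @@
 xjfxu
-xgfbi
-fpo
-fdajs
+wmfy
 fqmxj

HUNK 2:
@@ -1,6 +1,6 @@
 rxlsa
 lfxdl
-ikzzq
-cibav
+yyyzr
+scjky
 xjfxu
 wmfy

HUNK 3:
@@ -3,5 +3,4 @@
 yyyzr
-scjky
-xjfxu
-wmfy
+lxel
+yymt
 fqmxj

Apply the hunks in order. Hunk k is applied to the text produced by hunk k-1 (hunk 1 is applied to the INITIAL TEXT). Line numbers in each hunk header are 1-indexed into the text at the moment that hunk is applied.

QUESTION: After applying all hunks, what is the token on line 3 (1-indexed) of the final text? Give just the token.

Hunk 1: at line 5 remove [xgfbi,fpo,fdajs] add [wmfy] -> 7 lines: rxlsa lfxdl ikzzq cibav xjfxu wmfy fqmxj
Hunk 2: at line 1 remove [ikzzq,cibav] add [yyyzr,scjky] -> 7 lines: rxlsa lfxdl yyyzr scjky xjfxu wmfy fqmxj
Hunk 3: at line 3 remove [scjky,xjfxu,wmfy] add [lxel,yymt] -> 6 lines: rxlsa lfxdl yyyzr lxel yymt fqmxj
Final line 3: yyyzr

Answer: yyyzr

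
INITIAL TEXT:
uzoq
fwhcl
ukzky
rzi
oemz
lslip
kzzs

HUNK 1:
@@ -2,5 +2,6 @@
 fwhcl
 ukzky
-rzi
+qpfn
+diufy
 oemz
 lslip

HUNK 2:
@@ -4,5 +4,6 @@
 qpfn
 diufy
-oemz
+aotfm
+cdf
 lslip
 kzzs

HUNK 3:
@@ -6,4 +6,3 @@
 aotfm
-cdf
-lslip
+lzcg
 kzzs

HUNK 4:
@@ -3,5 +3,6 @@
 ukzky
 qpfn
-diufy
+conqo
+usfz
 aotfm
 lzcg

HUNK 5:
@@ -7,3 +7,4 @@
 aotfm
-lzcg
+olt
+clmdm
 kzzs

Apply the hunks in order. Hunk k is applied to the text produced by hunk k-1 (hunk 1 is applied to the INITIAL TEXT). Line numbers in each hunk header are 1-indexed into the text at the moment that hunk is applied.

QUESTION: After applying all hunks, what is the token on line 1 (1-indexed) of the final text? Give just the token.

Answer: uzoq

Derivation:
Hunk 1: at line 2 remove [rzi] add [qpfn,diufy] -> 8 lines: uzoq fwhcl ukzky qpfn diufy oemz lslip kzzs
Hunk 2: at line 4 remove [oemz] add [aotfm,cdf] -> 9 lines: uzoq fwhcl ukzky qpfn diufy aotfm cdf lslip kzzs
Hunk 3: at line 6 remove [cdf,lslip] add [lzcg] -> 8 lines: uzoq fwhcl ukzky qpfn diufy aotfm lzcg kzzs
Hunk 4: at line 3 remove [diufy] add [conqo,usfz] -> 9 lines: uzoq fwhcl ukzky qpfn conqo usfz aotfm lzcg kzzs
Hunk 5: at line 7 remove [lzcg] add [olt,clmdm] -> 10 lines: uzoq fwhcl ukzky qpfn conqo usfz aotfm olt clmdm kzzs
Final line 1: uzoq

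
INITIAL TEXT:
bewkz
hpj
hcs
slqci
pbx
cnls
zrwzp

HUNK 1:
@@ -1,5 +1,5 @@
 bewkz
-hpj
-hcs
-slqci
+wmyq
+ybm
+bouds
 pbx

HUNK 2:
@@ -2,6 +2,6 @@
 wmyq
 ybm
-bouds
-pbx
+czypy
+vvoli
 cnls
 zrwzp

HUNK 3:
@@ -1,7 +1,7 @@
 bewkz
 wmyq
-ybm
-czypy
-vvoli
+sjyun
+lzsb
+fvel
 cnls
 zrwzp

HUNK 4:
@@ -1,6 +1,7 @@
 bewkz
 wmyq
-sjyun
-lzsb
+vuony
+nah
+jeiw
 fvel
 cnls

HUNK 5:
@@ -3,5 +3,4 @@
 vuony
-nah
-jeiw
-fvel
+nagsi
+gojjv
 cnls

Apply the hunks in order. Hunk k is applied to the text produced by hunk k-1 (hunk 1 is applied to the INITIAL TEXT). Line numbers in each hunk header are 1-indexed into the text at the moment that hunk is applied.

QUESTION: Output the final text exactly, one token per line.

Answer: bewkz
wmyq
vuony
nagsi
gojjv
cnls
zrwzp

Derivation:
Hunk 1: at line 1 remove [hpj,hcs,slqci] add [wmyq,ybm,bouds] -> 7 lines: bewkz wmyq ybm bouds pbx cnls zrwzp
Hunk 2: at line 2 remove [bouds,pbx] add [czypy,vvoli] -> 7 lines: bewkz wmyq ybm czypy vvoli cnls zrwzp
Hunk 3: at line 1 remove [ybm,czypy,vvoli] add [sjyun,lzsb,fvel] -> 7 lines: bewkz wmyq sjyun lzsb fvel cnls zrwzp
Hunk 4: at line 1 remove [sjyun,lzsb] add [vuony,nah,jeiw] -> 8 lines: bewkz wmyq vuony nah jeiw fvel cnls zrwzp
Hunk 5: at line 3 remove [nah,jeiw,fvel] add [nagsi,gojjv] -> 7 lines: bewkz wmyq vuony nagsi gojjv cnls zrwzp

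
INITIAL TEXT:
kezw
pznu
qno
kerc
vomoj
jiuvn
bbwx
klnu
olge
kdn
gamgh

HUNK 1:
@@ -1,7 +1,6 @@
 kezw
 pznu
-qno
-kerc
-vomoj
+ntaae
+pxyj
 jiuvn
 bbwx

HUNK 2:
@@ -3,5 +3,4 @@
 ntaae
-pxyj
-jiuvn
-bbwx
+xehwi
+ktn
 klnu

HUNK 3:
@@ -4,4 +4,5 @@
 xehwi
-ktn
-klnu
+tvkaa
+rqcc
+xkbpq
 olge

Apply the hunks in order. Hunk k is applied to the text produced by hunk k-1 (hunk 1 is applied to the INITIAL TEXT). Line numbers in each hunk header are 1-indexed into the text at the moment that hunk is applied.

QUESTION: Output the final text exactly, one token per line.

Answer: kezw
pznu
ntaae
xehwi
tvkaa
rqcc
xkbpq
olge
kdn
gamgh

Derivation:
Hunk 1: at line 1 remove [qno,kerc,vomoj] add [ntaae,pxyj] -> 10 lines: kezw pznu ntaae pxyj jiuvn bbwx klnu olge kdn gamgh
Hunk 2: at line 3 remove [pxyj,jiuvn,bbwx] add [xehwi,ktn] -> 9 lines: kezw pznu ntaae xehwi ktn klnu olge kdn gamgh
Hunk 3: at line 4 remove [ktn,klnu] add [tvkaa,rqcc,xkbpq] -> 10 lines: kezw pznu ntaae xehwi tvkaa rqcc xkbpq olge kdn gamgh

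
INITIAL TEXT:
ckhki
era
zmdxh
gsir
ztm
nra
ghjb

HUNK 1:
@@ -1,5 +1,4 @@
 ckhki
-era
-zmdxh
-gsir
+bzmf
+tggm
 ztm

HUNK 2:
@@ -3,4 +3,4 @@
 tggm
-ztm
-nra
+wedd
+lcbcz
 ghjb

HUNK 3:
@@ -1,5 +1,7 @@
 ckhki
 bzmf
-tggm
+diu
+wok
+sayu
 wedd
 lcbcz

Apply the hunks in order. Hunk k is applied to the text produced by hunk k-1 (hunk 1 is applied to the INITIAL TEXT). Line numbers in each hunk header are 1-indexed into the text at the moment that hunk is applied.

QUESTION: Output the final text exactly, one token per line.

Hunk 1: at line 1 remove [era,zmdxh,gsir] add [bzmf,tggm] -> 6 lines: ckhki bzmf tggm ztm nra ghjb
Hunk 2: at line 3 remove [ztm,nra] add [wedd,lcbcz] -> 6 lines: ckhki bzmf tggm wedd lcbcz ghjb
Hunk 3: at line 1 remove [tggm] add [diu,wok,sayu] -> 8 lines: ckhki bzmf diu wok sayu wedd lcbcz ghjb

Answer: ckhki
bzmf
diu
wok
sayu
wedd
lcbcz
ghjb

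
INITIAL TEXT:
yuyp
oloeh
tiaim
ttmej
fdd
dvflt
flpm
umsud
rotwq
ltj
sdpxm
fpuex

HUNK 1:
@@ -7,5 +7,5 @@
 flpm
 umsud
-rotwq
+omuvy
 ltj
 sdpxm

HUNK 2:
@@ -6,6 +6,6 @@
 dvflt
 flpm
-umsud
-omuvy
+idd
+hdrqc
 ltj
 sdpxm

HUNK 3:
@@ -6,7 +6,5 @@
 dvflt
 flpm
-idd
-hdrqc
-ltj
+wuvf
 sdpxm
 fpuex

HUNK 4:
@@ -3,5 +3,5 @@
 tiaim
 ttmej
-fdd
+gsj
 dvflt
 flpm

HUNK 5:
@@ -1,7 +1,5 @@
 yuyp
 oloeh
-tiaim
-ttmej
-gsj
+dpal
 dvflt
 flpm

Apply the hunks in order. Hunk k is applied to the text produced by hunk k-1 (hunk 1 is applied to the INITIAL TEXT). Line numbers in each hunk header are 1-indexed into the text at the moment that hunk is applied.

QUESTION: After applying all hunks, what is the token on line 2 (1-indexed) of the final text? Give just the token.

Answer: oloeh

Derivation:
Hunk 1: at line 7 remove [rotwq] add [omuvy] -> 12 lines: yuyp oloeh tiaim ttmej fdd dvflt flpm umsud omuvy ltj sdpxm fpuex
Hunk 2: at line 6 remove [umsud,omuvy] add [idd,hdrqc] -> 12 lines: yuyp oloeh tiaim ttmej fdd dvflt flpm idd hdrqc ltj sdpxm fpuex
Hunk 3: at line 6 remove [idd,hdrqc,ltj] add [wuvf] -> 10 lines: yuyp oloeh tiaim ttmej fdd dvflt flpm wuvf sdpxm fpuex
Hunk 4: at line 3 remove [fdd] add [gsj] -> 10 lines: yuyp oloeh tiaim ttmej gsj dvflt flpm wuvf sdpxm fpuex
Hunk 5: at line 1 remove [tiaim,ttmej,gsj] add [dpal] -> 8 lines: yuyp oloeh dpal dvflt flpm wuvf sdpxm fpuex
Final line 2: oloeh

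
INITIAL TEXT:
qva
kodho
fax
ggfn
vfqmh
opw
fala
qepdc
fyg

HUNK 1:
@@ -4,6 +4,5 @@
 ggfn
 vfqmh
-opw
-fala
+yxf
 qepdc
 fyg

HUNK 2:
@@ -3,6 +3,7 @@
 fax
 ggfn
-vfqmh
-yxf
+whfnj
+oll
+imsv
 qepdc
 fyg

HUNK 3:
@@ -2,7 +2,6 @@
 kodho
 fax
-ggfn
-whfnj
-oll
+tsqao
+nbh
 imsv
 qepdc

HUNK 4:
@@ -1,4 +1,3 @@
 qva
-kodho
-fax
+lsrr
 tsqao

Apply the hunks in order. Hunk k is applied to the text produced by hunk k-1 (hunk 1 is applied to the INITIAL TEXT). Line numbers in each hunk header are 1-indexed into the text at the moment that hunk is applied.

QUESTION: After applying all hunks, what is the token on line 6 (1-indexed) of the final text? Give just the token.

Answer: qepdc

Derivation:
Hunk 1: at line 4 remove [opw,fala] add [yxf] -> 8 lines: qva kodho fax ggfn vfqmh yxf qepdc fyg
Hunk 2: at line 3 remove [vfqmh,yxf] add [whfnj,oll,imsv] -> 9 lines: qva kodho fax ggfn whfnj oll imsv qepdc fyg
Hunk 3: at line 2 remove [ggfn,whfnj,oll] add [tsqao,nbh] -> 8 lines: qva kodho fax tsqao nbh imsv qepdc fyg
Hunk 4: at line 1 remove [kodho,fax] add [lsrr] -> 7 lines: qva lsrr tsqao nbh imsv qepdc fyg
Final line 6: qepdc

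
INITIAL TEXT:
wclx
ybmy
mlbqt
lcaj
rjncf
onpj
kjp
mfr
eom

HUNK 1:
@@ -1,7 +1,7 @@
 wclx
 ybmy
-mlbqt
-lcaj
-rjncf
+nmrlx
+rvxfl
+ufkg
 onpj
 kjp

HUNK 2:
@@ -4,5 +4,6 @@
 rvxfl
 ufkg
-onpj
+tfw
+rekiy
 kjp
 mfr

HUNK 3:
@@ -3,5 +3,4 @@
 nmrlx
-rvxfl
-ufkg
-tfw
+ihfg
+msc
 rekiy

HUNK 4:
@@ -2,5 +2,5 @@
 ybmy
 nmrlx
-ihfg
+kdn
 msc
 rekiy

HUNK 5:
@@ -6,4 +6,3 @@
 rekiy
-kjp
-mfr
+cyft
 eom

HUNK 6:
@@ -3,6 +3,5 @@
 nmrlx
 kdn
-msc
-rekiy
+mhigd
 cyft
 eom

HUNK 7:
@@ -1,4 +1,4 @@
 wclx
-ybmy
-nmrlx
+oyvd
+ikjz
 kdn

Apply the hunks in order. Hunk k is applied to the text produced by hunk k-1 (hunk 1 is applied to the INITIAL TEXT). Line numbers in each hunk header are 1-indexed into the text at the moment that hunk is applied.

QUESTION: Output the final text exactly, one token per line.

Answer: wclx
oyvd
ikjz
kdn
mhigd
cyft
eom

Derivation:
Hunk 1: at line 1 remove [mlbqt,lcaj,rjncf] add [nmrlx,rvxfl,ufkg] -> 9 lines: wclx ybmy nmrlx rvxfl ufkg onpj kjp mfr eom
Hunk 2: at line 4 remove [onpj] add [tfw,rekiy] -> 10 lines: wclx ybmy nmrlx rvxfl ufkg tfw rekiy kjp mfr eom
Hunk 3: at line 3 remove [rvxfl,ufkg,tfw] add [ihfg,msc] -> 9 lines: wclx ybmy nmrlx ihfg msc rekiy kjp mfr eom
Hunk 4: at line 2 remove [ihfg] add [kdn] -> 9 lines: wclx ybmy nmrlx kdn msc rekiy kjp mfr eom
Hunk 5: at line 6 remove [kjp,mfr] add [cyft] -> 8 lines: wclx ybmy nmrlx kdn msc rekiy cyft eom
Hunk 6: at line 3 remove [msc,rekiy] add [mhigd] -> 7 lines: wclx ybmy nmrlx kdn mhigd cyft eom
Hunk 7: at line 1 remove [ybmy,nmrlx] add [oyvd,ikjz] -> 7 lines: wclx oyvd ikjz kdn mhigd cyft eom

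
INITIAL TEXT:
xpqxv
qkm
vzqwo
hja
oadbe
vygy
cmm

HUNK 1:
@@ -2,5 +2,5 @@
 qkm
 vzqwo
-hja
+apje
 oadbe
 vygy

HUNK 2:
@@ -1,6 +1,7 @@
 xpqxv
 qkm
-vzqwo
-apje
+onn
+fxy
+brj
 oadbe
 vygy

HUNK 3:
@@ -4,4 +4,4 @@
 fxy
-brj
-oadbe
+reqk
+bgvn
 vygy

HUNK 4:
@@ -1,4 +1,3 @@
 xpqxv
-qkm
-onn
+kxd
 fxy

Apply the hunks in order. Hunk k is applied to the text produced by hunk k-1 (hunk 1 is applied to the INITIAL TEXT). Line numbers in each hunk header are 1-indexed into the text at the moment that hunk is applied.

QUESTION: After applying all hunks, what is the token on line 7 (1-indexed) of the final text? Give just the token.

Hunk 1: at line 2 remove [hja] add [apje] -> 7 lines: xpqxv qkm vzqwo apje oadbe vygy cmm
Hunk 2: at line 1 remove [vzqwo,apje] add [onn,fxy,brj] -> 8 lines: xpqxv qkm onn fxy brj oadbe vygy cmm
Hunk 3: at line 4 remove [brj,oadbe] add [reqk,bgvn] -> 8 lines: xpqxv qkm onn fxy reqk bgvn vygy cmm
Hunk 4: at line 1 remove [qkm,onn] add [kxd] -> 7 lines: xpqxv kxd fxy reqk bgvn vygy cmm
Final line 7: cmm

Answer: cmm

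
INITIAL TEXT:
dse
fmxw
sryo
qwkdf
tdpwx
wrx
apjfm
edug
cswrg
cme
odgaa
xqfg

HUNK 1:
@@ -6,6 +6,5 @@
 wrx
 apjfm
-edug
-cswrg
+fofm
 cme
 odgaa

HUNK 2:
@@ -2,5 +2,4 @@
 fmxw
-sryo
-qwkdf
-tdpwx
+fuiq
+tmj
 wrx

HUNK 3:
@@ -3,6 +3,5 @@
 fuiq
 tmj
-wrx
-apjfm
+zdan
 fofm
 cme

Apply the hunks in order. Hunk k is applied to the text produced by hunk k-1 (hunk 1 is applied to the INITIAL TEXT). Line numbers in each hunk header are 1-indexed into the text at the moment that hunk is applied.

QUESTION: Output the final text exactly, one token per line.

Answer: dse
fmxw
fuiq
tmj
zdan
fofm
cme
odgaa
xqfg

Derivation:
Hunk 1: at line 6 remove [edug,cswrg] add [fofm] -> 11 lines: dse fmxw sryo qwkdf tdpwx wrx apjfm fofm cme odgaa xqfg
Hunk 2: at line 2 remove [sryo,qwkdf,tdpwx] add [fuiq,tmj] -> 10 lines: dse fmxw fuiq tmj wrx apjfm fofm cme odgaa xqfg
Hunk 3: at line 3 remove [wrx,apjfm] add [zdan] -> 9 lines: dse fmxw fuiq tmj zdan fofm cme odgaa xqfg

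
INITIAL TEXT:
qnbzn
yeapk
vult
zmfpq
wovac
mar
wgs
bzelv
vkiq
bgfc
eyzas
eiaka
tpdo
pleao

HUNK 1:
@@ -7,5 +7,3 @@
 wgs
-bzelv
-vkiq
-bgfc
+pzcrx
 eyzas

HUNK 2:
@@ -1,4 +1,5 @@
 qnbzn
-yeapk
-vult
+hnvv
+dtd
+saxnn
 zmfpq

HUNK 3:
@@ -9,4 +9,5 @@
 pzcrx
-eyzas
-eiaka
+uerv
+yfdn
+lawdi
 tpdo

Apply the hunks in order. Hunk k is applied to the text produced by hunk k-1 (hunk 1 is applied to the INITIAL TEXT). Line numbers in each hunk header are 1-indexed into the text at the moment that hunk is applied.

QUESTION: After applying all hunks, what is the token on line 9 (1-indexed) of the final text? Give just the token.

Hunk 1: at line 7 remove [bzelv,vkiq,bgfc] add [pzcrx] -> 12 lines: qnbzn yeapk vult zmfpq wovac mar wgs pzcrx eyzas eiaka tpdo pleao
Hunk 2: at line 1 remove [yeapk,vult] add [hnvv,dtd,saxnn] -> 13 lines: qnbzn hnvv dtd saxnn zmfpq wovac mar wgs pzcrx eyzas eiaka tpdo pleao
Hunk 3: at line 9 remove [eyzas,eiaka] add [uerv,yfdn,lawdi] -> 14 lines: qnbzn hnvv dtd saxnn zmfpq wovac mar wgs pzcrx uerv yfdn lawdi tpdo pleao
Final line 9: pzcrx

Answer: pzcrx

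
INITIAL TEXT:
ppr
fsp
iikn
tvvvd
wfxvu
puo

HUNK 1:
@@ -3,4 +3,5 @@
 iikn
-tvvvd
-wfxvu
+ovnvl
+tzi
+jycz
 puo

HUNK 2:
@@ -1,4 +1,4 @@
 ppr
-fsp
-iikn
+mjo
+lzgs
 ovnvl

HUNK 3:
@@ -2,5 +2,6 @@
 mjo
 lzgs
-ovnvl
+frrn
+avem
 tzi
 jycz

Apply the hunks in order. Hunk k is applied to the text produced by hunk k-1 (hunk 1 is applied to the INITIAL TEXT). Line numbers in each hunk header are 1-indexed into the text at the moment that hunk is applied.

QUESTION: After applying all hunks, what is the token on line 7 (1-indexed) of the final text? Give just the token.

Hunk 1: at line 3 remove [tvvvd,wfxvu] add [ovnvl,tzi,jycz] -> 7 lines: ppr fsp iikn ovnvl tzi jycz puo
Hunk 2: at line 1 remove [fsp,iikn] add [mjo,lzgs] -> 7 lines: ppr mjo lzgs ovnvl tzi jycz puo
Hunk 3: at line 2 remove [ovnvl] add [frrn,avem] -> 8 lines: ppr mjo lzgs frrn avem tzi jycz puo
Final line 7: jycz

Answer: jycz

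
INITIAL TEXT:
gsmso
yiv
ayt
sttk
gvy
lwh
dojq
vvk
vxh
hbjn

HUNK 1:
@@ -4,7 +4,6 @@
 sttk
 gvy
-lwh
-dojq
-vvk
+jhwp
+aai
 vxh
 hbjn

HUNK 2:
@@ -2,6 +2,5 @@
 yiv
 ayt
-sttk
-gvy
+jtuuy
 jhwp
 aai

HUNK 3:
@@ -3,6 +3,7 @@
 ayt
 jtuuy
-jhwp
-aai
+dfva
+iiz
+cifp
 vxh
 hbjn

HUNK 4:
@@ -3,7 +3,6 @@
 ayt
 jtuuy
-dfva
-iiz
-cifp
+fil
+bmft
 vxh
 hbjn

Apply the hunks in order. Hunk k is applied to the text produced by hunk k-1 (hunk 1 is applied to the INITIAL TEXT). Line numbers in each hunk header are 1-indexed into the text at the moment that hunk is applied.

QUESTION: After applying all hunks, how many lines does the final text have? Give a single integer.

Answer: 8

Derivation:
Hunk 1: at line 4 remove [lwh,dojq,vvk] add [jhwp,aai] -> 9 lines: gsmso yiv ayt sttk gvy jhwp aai vxh hbjn
Hunk 2: at line 2 remove [sttk,gvy] add [jtuuy] -> 8 lines: gsmso yiv ayt jtuuy jhwp aai vxh hbjn
Hunk 3: at line 3 remove [jhwp,aai] add [dfva,iiz,cifp] -> 9 lines: gsmso yiv ayt jtuuy dfva iiz cifp vxh hbjn
Hunk 4: at line 3 remove [dfva,iiz,cifp] add [fil,bmft] -> 8 lines: gsmso yiv ayt jtuuy fil bmft vxh hbjn
Final line count: 8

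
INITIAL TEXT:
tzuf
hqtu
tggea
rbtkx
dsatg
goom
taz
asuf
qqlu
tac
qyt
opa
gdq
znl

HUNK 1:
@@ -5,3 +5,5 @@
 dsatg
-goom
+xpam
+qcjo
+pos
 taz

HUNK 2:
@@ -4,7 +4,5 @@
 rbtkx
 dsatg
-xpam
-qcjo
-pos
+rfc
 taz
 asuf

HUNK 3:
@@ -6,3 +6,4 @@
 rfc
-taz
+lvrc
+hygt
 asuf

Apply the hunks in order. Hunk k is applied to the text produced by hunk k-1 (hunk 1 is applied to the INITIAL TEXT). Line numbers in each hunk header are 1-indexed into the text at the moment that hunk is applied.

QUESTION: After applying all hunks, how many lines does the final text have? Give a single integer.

Answer: 15

Derivation:
Hunk 1: at line 5 remove [goom] add [xpam,qcjo,pos] -> 16 lines: tzuf hqtu tggea rbtkx dsatg xpam qcjo pos taz asuf qqlu tac qyt opa gdq znl
Hunk 2: at line 4 remove [xpam,qcjo,pos] add [rfc] -> 14 lines: tzuf hqtu tggea rbtkx dsatg rfc taz asuf qqlu tac qyt opa gdq znl
Hunk 3: at line 6 remove [taz] add [lvrc,hygt] -> 15 lines: tzuf hqtu tggea rbtkx dsatg rfc lvrc hygt asuf qqlu tac qyt opa gdq znl
Final line count: 15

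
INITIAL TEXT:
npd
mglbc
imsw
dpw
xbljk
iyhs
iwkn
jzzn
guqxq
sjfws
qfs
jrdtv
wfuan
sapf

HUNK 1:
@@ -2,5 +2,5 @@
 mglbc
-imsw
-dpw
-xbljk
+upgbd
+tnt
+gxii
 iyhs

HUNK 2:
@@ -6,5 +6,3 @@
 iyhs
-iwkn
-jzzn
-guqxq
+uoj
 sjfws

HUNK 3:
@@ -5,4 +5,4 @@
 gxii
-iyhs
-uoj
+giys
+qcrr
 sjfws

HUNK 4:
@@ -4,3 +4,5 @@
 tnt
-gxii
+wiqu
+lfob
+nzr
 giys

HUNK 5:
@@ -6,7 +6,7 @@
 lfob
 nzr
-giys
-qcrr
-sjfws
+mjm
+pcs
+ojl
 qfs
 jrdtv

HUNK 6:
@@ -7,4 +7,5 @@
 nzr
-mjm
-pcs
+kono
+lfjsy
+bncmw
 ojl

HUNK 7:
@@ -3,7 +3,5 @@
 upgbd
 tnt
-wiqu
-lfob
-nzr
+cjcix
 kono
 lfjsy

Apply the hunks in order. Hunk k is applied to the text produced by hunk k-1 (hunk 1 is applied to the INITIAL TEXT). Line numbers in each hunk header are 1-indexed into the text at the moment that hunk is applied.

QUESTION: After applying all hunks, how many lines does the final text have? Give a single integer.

Answer: 13

Derivation:
Hunk 1: at line 2 remove [imsw,dpw,xbljk] add [upgbd,tnt,gxii] -> 14 lines: npd mglbc upgbd tnt gxii iyhs iwkn jzzn guqxq sjfws qfs jrdtv wfuan sapf
Hunk 2: at line 6 remove [iwkn,jzzn,guqxq] add [uoj] -> 12 lines: npd mglbc upgbd tnt gxii iyhs uoj sjfws qfs jrdtv wfuan sapf
Hunk 3: at line 5 remove [iyhs,uoj] add [giys,qcrr] -> 12 lines: npd mglbc upgbd tnt gxii giys qcrr sjfws qfs jrdtv wfuan sapf
Hunk 4: at line 4 remove [gxii] add [wiqu,lfob,nzr] -> 14 lines: npd mglbc upgbd tnt wiqu lfob nzr giys qcrr sjfws qfs jrdtv wfuan sapf
Hunk 5: at line 6 remove [giys,qcrr,sjfws] add [mjm,pcs,ojl] -> 14 lines: npd mglbc upgbd tnt wiqu lfob nzr mjm pcs ojl qfs jrdtv wfuan sapf
Hunk 6: at line 7 remove [mjm,pcs] add [kono,lfjsy,bncmw] -> 15 lines: npd mglbc upgbd tnt wiqu lfob nzr kono lfjsy bncmw ojl qfs jrdtv wfuan sapf
Hunk 7: at line 3 remove [wiqu,lfob,nzr] add [cjcix] -> 13 lines: npd mglbc upgbd tnt cjcix kono lfjsy bncmw ojl qfs jrdtv wfuan sapf
Final line count: 13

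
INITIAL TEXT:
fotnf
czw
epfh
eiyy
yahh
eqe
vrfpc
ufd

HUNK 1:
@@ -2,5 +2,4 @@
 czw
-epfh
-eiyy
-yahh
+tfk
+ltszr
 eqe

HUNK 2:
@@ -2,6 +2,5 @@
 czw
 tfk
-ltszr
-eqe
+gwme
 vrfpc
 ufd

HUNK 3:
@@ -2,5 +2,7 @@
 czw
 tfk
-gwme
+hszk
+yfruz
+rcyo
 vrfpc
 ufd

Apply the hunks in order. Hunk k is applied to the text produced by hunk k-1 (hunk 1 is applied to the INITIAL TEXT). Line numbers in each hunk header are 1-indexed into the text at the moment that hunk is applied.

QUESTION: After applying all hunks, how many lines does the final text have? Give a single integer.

Answer: 8

Derivation:
Hunk 1: at line 2 remove [epfh,eiyy,yahh] add [tfk,ltszr] -> 7 lines: fotnf czw tfk ltszr eqe vrfpc ufd
Hunk 2: at line 2 remove [ltszr,eqe] add [gwme] -> 6 lines: fotnf czw tfk gwme vrfpc ufd
Hunk 3: at line 2 remove [gwme] add [hszk,yfruz,rcyo] -> 8 lines: fotnf czw tfk hszk yfruz rcyo vrfpc ufd
Final line count: 8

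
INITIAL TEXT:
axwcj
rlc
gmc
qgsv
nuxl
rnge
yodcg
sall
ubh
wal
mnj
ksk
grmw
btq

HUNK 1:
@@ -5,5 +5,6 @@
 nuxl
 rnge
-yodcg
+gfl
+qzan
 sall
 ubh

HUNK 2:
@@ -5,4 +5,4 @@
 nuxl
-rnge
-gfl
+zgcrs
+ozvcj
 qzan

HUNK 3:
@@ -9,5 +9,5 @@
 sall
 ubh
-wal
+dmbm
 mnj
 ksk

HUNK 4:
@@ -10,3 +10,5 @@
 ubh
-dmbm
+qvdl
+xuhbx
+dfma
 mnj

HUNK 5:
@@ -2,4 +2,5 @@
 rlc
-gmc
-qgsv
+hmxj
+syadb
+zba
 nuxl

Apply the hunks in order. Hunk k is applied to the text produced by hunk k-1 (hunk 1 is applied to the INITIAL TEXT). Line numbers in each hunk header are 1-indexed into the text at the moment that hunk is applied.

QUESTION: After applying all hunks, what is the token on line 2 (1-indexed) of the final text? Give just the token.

Answer: rlc

Derivation:
Hunk 1: at line 5 remove [yodcg] add [gfl,qzan] -> 15 lines: axwcj rlc gmc qgsv nuxl rnge gfl qzan sall ubh wal mnj ksk grmw btq
Hunk 2: at line 5 remove [rnge,gfl] add [zgcrs,ozvcj] -> 15 lines: axwcj rlc gmc qgsv nuxl zgcrs ozvcj qzan sall ubh wal mnj ksk grmw btq
Hunk 3: at line 9 remove [wal] add [dmbm] -> 15 lines: axwcj rlc gmc qgsv nuxl zgcrs ozvcj qzan sall ubh dmbm mnj ksk grmw btq
Hunk 4: at line 10 remove [dmbm] add [qvdl,xuhbx,dfma] -> 17 lines: axwcj rlc gmc qgsv nuxl zgcrs ozvcj qzan sall ubh qvdl xuhbx dfma mnj ksk grmw btq
Hunk 5: at line 2 remove [gmc,qgsv] add [hmxj,syadb,zba] -> 18 lines: axwcj rlc hmxj syadb zba nuxl zgcrs ozvcj qzan sall ubh qvdl xuhbx dfma mnj ksk grmw btq
Final line 2: rlc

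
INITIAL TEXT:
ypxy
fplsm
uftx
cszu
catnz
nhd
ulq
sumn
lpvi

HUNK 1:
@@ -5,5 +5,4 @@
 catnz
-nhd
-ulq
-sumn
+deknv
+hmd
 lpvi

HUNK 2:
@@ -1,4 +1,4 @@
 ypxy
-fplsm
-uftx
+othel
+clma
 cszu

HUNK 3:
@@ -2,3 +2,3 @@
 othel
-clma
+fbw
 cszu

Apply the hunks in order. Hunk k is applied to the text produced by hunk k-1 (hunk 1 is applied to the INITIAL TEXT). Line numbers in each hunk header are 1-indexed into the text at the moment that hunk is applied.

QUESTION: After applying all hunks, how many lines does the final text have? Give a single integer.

Hunk 1: at line 5 remove [nhd,ulq,sumn] add [deknv,hmd] -> 8 lines: ypxy fplsm uftx cszu catnz deknv hmd lpvi
Hunk 2: at line 1 remove [fplsm,uftx] add [othel,clma] -> 8 lines: ypxy othel clma cszu catnz deknv hmd lpvi
Hunk 3: at line 2 remove [clma] add [fbw] -> 8 lines: ypxy othel fbw cszu catnz deknv hmd lpvi
Final line count: 8

Answer: 8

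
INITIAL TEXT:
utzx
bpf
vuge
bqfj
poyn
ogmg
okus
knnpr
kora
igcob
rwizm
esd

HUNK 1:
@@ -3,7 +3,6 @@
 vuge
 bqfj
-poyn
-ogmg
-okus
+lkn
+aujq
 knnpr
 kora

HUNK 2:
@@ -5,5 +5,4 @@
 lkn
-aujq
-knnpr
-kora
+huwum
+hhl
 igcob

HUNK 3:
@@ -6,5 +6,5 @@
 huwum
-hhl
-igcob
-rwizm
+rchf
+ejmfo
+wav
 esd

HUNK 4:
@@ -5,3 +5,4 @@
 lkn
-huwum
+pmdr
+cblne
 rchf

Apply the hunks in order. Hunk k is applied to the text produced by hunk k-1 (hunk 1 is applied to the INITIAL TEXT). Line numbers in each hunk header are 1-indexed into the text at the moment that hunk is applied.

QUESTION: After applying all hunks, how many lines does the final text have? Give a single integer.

Hunk 1: at line 3 remove [poyn,ogmg,okus] add [lkn,aujq] -> 11 lines: utzx bpf vuge bqfj lkn aujq knnpr kora igcob rwizm esd
Hunk 2: at line 5 remove [aujq,knnpr,kora] add [huwum,hhl] -> 10 lines: utzx bpf vuge bqfj lkn huwum hhl igcob rwizm esd
Hunk 3: at line 6 remove [hhl,igcob,rwizm] add [rchf,ejmfo,wav] -> 10 lines: utzx bpf vuge bqfj lkn huwum rchf ejmfo wav esd
Hunk 4: at line 5 remove [huwum] add [pmdr,cblne] -> 11 lines: utzx bpf vuge bqfj lkn pmdr cblne rchf ejmfo wav esd
Final line count: 11

Answer: 11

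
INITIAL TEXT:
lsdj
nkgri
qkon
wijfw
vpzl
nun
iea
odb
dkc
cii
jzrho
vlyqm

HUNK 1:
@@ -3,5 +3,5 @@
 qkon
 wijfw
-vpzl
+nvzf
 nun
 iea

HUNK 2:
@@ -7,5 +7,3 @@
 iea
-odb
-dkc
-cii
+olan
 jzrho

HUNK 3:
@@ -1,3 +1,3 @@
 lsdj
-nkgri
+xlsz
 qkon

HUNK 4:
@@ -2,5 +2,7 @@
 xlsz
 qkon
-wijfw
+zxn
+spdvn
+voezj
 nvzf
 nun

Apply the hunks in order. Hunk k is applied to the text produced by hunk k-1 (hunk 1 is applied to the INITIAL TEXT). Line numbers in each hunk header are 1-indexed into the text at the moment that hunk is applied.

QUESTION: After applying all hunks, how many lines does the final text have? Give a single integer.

Hunk 1: at line 3 remove [vpzl] add [nvzf] -> 12 lines: lsdj nkgri qkon wijfw nvzf nun iea odb dkc cii jzrho vlyqm
Hunk 2: at line 7 remove [odb,dkc,cii] add [olan] -> 10 lines: lsdj nkgri qkon wijfw nvzf nun iea olan jzrho vlyqm
Hunk 3: at line 1 remove [nkgri] add [xlsz] -> 10 lines: lsdj xlsz qkon wijfw nvzf nun iea olan jzrho vlyqm
Hunk 4: at line 2 remove [wijfw] add [zxn,spdvn,voezj] -> 12 lines: lsdj xlsz qkon zxn spdvn voezj nvzf nun iea olan jzrho vlyqm
Final line count: 12

Answer: 12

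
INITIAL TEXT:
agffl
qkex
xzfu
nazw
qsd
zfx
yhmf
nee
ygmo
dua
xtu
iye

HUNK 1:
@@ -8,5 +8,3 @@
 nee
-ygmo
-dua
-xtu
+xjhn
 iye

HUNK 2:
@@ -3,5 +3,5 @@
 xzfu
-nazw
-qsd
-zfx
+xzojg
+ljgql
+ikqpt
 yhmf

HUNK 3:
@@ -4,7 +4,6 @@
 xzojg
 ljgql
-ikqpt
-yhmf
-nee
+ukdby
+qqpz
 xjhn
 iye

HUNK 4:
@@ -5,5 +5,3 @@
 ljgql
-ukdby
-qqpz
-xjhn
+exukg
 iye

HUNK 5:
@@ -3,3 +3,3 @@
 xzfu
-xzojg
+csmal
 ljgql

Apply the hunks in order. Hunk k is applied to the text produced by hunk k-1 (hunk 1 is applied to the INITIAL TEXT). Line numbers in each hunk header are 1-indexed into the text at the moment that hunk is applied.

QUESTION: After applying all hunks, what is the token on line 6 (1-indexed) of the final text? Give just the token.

Hunk 1: at line 8 remove [ygmo,dua,xtu] add [xjhn] -> 10 lines: agffl qkex xzfu nazw qsd zfx yhmf nee xjhn iye
Hunk 2: at line 3 remove [nazw,qsd,zfx] add [xzojg,ljgql,ikqpt] -> 10 lines: agffl qkex xzfu xzojg ljgql ikqpt yhmf nee xjhn iye
Hunk 3: at line 4 remove [ikqpt,yhmf,nee] add [ukdby,qqpz] -> 9 lines: agffl qkex xzfu xzojg ljgql ukdby qqpz xjhn iye
Hunk 4: at line 5 remove [ukdby,qqpz,xjhn] add [exukg] -> 7 lines: agffl qkex xzfu xzojg ljgql exukg iye
Hunk 5: at line 3 remove [xzojg] add [csmal] -> 7 lines: agffl qkex xzfu csmal ljgql exukg iye
Final line 6: exukg

Answer: exukg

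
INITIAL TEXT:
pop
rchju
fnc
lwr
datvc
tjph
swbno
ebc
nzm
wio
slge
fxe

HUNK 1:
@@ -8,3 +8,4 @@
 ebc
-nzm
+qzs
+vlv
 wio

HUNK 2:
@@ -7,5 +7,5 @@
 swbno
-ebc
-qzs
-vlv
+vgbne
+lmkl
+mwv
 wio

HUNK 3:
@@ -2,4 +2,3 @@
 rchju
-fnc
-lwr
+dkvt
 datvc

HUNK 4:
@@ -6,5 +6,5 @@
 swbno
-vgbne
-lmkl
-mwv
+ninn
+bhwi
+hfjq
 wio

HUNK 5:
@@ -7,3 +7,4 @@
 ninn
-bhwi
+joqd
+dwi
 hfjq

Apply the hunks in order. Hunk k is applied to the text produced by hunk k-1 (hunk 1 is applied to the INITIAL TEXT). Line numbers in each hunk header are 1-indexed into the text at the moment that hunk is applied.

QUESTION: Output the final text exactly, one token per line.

Hunk 1: at line 8 remove [nzm] add [qzs,vlv] -> 13 lines: pop rchju fnc lwr datvc tjph swbno ebc qzs vlv wio slge fxe
Hunk 2: at line 7 remove [ebc,qzs,vlv] add [vgbne,lmkl,mwv] -> 13 lines: pop rchju fnc lwr datvc tjph swbno vgbne lmkl mwv wio slge fxe
Hunk 3: at line 2 remove [fnc,lwr] add [dkvt] -> 12 lines: pop rchju dkvt datvc tjph swbno vgbne lmkl mwv wio slge fxe
Hunk 4: at line 6 remove [vgbne,lmkl,mwv] add [ninn,bhwi,hfjq] -> 12 lines: pop rchju dkvt datvc tjph swbno ninn bhwi hfjq wio slge fxe
Hunk 5: at line 7 remove [bhwi] add [joqd,dwi] -> 13 lines: pop rchju dkvt datvc tjph swbno ninn joqd dwi hfjq wio slge fxe

Answer: pop
rchju
dkvt
datvc
tjph
swbno
ninn
joqd
dwi
hfjq
wio
slge
fxe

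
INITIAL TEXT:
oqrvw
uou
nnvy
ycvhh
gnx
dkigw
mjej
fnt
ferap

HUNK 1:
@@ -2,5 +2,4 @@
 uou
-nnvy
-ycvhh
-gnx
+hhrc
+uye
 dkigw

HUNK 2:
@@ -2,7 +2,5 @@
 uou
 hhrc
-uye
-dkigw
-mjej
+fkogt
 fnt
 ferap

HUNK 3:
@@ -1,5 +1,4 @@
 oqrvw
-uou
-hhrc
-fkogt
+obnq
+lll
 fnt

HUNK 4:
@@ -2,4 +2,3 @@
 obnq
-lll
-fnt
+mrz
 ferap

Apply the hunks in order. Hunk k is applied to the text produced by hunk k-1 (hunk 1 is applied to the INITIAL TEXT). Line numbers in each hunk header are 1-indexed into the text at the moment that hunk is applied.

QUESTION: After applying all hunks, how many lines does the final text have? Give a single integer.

Hunk 1: at line 2 remove [nnvy,ycvhh,gnx] add [hhrc,uye] -> 8 lines: oqrvw uou hhrc uye dkigw mjej fnt ferap
Hunk 2: at line 2 remove [uye,dkigw,mjej] add [fkogt] -> 6 lines: oqrvw uou hhrc fkogt fnt ferap
Hunk 3: at line 1 remove [uou,hhrc,fkogt] add [obnq,lll] -> 5 lines: oqrvw obnq lll fnt ferap
Hunk 4: at line 2 remove [lll,fnt] add [mrz] -> 4 lines: oqrvw obnq mrz ferap
Final line count: 4

Answer: 4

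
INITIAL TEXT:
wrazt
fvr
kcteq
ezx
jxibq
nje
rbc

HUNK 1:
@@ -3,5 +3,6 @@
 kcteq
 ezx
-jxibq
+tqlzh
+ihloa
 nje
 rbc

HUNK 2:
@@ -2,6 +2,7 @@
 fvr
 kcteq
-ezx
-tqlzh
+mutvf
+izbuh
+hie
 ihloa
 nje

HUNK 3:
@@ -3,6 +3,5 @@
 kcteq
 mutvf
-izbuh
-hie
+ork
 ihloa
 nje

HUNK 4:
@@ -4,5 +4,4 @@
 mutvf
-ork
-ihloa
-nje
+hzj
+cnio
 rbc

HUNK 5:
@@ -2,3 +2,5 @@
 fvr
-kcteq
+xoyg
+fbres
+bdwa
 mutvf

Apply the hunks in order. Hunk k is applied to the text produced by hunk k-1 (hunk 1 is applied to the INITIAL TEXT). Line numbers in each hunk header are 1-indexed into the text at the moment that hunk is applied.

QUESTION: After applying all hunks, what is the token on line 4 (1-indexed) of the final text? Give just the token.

Hunk 1: at line 3 remove [jxibq] add [tqlzh,ihloa] -> 8 lines: wrazt fvr kcteq ezx tqlzh ihloa nje rbc
Hunk 2: at line 2 remove [ezx,tqlzh] add [mutvf,izbuh,hie] -> 9 lines: wrazt fvr kcteq mutvf izbuh hie ihloa nje rbc
Hunk 3: at line 3 remove [izbuh,hie] add [ork] -> 8 lines: wrazt fvr kcteq mutvf ork ihloa nje rbc
Hunk 4: at line 4 remove [ork,ihloa,nje] add [hzj,cnio] -> 7 lines: wrazt fvr kcteq mutvf hzj cnio rbc
Hunk 5: at line 2 remove [kcteq] add [xoyg,fbres,bdwa] -> 9 lines: wrazt fvr xoyg fbres bdwa mutvf hzj cnio rbc
Final line 4: fbres

Answer: fbres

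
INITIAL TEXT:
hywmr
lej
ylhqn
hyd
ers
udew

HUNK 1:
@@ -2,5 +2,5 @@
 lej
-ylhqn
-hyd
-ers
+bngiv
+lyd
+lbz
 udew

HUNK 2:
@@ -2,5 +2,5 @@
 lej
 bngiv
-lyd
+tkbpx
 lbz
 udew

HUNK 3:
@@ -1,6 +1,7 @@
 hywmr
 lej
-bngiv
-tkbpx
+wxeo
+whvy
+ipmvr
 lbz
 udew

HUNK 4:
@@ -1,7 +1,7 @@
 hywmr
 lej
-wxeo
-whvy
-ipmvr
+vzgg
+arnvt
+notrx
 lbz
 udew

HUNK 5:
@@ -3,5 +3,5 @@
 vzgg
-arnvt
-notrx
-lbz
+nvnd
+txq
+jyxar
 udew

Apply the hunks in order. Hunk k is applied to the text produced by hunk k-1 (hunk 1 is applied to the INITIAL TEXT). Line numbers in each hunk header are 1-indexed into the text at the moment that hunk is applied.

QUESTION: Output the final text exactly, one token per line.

Hunk 1: at line 2 remove [ylhqn,hyd,ers] add [bngiv,lyd,lbz] -> 6 lines: hywmr lej bngiv lyd lbz udew
Hunk 2: at line 2 remove [lyd] add [tkbpx] -> 6 lines: hywmr lej bngiv tkbpx lbz udew
Hunk 3: at line 1 remove [bngiv,tkbpx] add [wxeo,whvy,ipmvr] -> 7 lines: hywmr lej wxeo whvy ipmvr lbz udew
Hunk 4: at line 1 remove [wxeo,whvy,ipmvr] add [vzgg,arnvt,notrx] -> 7 lines: hywmr lej vzgg arnvt notrx lbz udew
Hunk 5: at line 3 remove [arnvt,notrx,lbz] add [nvnd,txq,jyxar] -> 7 lines: hywmr lej vzgg nvnd txq jyxar udew

Answer: hywmr
lej
vzgg
nvnd
txq
jyxar
udew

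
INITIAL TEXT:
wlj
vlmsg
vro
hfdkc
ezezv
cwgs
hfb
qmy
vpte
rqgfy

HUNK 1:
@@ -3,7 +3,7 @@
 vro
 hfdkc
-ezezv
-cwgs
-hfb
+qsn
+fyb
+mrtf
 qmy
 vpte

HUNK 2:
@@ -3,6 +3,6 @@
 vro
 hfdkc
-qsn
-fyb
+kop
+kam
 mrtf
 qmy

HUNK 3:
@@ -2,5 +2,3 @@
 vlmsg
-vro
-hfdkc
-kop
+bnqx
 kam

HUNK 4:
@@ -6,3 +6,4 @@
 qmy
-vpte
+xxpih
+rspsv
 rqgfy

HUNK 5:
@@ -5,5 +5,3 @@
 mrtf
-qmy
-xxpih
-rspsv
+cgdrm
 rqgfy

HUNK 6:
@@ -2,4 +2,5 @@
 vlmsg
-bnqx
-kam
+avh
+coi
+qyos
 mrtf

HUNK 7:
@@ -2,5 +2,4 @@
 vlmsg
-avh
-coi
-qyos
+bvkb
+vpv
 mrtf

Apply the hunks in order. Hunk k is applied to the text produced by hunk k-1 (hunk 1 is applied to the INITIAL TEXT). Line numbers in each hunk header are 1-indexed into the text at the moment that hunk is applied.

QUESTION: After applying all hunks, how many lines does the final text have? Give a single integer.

Answer: 7

Derivation:
Hunk 1: at line 3 remove [ezezv,cwgs,hfb] add [qsn,fyb,mrtf] -> 10 lines: wlj vlmsg vro hfdkc qsn fyb mrtf qmy vpte rqgfy
Hunk 2: at line 3 remove [qsn,fyb] add [kop,kam] -> 10 lines: wlj vlmsg vro hfdkc kop kam mrtf qmy vpte rqgfy
Hunk 3: at line 2 remove [vro,hfdkc,kop] add [bnqx] -> 8 lines: wlj vlmsg bnqx kam mrtf qmy vpte rqgfy
Hunk 4: at line 6 remove [vpte] add [xxpih,rspsv] -> 9 lines: wlj vlmsg bnqx kam mrtf qmy xxpih rspsv rqgfy
Hunk 5: at line 5 remove [qmy,xxpih,rspsv] add [cgdrm] -> 7 lines: wlj vlmsg bnqx kam mrtf cgdrm rqgfy
Hunk 6: at line 2 remove [bnqx,kam] add [avh,coi,qyos] -> 8 lines: wlj vlmsg avh coi qyos mrtf cgdrm rqgfy
Hunk 7: at line 2 remove [avh,coi,qyos] add [bvkb,vpv] -> 7 lines: wlj vlmsg bvkb vpv mrtf cgdrm rqgfy
Final line count: 7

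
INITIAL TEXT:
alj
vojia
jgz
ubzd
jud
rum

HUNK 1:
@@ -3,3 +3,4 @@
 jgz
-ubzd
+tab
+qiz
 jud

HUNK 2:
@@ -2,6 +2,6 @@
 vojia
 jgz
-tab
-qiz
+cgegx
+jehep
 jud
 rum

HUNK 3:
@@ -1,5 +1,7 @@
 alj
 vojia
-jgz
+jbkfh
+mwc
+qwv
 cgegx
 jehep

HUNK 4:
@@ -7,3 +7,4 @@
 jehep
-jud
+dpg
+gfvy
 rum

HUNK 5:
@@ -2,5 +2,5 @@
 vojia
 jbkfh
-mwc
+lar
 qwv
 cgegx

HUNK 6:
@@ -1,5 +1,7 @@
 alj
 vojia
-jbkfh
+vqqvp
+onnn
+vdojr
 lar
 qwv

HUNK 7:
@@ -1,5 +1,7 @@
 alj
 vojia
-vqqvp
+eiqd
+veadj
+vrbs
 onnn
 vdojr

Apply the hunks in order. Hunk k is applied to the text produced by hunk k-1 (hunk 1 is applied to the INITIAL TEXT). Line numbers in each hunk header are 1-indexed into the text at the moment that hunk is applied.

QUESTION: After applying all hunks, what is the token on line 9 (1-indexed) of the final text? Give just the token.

Answer: qwv

Derivation:
Hunk 1: at line 3 remove [ubzd] add [tab,qiz] -> 7 lines: alj vojia jgz tab qiz jud rum
Hunk 2: at line 2 remove [tab,qiz] add [cgegx,jehep] -> 7 lines: alj vojia jgz cgegx jehep jud rum
Hunk 3: at line 1 remove [jgz] add [jbkfh,mwc,qwv] -> 9 lines: alj vojia jbkfh mwc qwv cgegx jehep jud rum
Hunk 4: at line 7 remove [jud] add [dpg,gfvy] -> 10 lines: alj vojia jbkfh mwc qwv cgegx jehep dpg gfvy rum
Hunk 5: at line 2 remove [mwc] add [lar] -> 10 lines: alj vojia jbkfh lar qwv cgegx jehep dpg gfvy rum
Hunk 6: at line 1 remove [jbkfh] add [vqqvp,onnn,vdojr] -> 12 lines: alj vojia vqqvp onnn vdojr lar qwv cgegx jehep dpg gfvy rum
Hunk 7: at line 1 remove [vqqvp] add [eiqd,veadj,vrbs] -> 14 lines: alj vojia eiqd veadj vrbs onnn vdojr lar qwv cgegx jehep dpg gfvy rum
Final line 9: qwv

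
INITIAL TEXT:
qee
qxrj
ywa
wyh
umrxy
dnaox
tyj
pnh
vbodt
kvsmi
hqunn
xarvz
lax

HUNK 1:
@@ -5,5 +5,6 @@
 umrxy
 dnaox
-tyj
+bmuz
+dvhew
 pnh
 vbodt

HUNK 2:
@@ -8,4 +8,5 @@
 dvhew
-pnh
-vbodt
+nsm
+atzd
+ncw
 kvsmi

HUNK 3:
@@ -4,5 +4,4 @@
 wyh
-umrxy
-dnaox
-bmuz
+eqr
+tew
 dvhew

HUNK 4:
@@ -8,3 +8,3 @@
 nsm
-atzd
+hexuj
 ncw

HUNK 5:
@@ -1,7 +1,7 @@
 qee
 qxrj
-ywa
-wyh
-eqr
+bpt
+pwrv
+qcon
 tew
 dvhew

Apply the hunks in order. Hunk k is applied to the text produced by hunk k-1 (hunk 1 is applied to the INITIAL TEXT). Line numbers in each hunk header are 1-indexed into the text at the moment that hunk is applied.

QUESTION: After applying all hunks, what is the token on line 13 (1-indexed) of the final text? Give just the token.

Hunk 1: at line 5 remove [tyj] add [bmuz,dvhew] -> 14 lines: qee qxrj ywa wyh umrxy dnaox bmuz dvhew pnh vbodt kvsmi hqunn xarvz lax
Hunk 2: at line 8 remove [pnh,vbodt] add [nsm,atzd,ncw] -> 15 lines: qee qxrj ywa wyh umrxy dnaox bmuz dvhew nsm atzd ncw kvsmi hqunn xarvz lax
Hunk 3: at line 4 remove [umrxy,dnaox,bmuz] add [eqr,tew] -> 14 lines: qee qxrj ywa wyh eqr tew dvhew nsm atzd ncw kvsmi hqunn xarvz lax
Hunk 4: at line 8 remove [atzd] add [hexuj] -> 14 lines: qee qxrj ywa wyh eqr tew dvhew nsm hexuj ncw kvsmi hqunn xarvz lax
Hunk 5: at line 1 remove [ywa,wyh,eqr] add [bpt,pwrv,qcon] -> 14 lines: qee qxrj bpt pwrv qcon tew dvhew nsm hexuj ncw kvsmi hqunn xarvz lax
Final line 13: xarvz

Answer: xarvz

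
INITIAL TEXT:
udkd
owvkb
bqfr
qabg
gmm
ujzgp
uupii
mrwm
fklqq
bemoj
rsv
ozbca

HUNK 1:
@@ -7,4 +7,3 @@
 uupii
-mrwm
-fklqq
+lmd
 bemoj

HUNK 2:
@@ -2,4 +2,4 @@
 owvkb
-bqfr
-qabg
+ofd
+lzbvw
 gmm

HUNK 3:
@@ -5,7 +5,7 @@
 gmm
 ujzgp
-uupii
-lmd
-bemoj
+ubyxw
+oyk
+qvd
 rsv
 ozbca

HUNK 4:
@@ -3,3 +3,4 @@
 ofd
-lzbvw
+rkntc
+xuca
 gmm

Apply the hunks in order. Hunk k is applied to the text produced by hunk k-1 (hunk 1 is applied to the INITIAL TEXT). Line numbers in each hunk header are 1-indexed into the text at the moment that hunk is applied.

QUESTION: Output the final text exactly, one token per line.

Answer: udkd
owvkb
ofd
rkntc
xuca
gmm
ujzgp
ubyxw
oyk
qvd
rsv
ozbca

Derivation:
Hunk 1: at line 7 remove [mrwm,fklqq] add [lmd] -> 11 lines: udkd owvkb bqfr qabg gmm ujzgp uupii lmd bemoj rsv ozbca
Hunk 2: at line 2 remove [bqfr,qabg] add [ofd,lzbvw] -> 11 lines: udkd owvkb ofd lzbvw gmm ujzgp uupii lmd bemoj rsv ozbca
Hunk 3: at line 5 remove [uupii,lmd,bemoj] add [ubyxw,oyk,qvd] -> 11 lines: udkd owvkb ofd lzbvw gmm ujzgp ubyxw oyk qvd rsv ozbca
Hunk 4: at line 3 remove [lzbvw] add [rkntc,xuca] -> 12 lines: udkd owvkb ofd rkntc xuca gmm ujzgp ubyxw oyk qvd rsv ozbca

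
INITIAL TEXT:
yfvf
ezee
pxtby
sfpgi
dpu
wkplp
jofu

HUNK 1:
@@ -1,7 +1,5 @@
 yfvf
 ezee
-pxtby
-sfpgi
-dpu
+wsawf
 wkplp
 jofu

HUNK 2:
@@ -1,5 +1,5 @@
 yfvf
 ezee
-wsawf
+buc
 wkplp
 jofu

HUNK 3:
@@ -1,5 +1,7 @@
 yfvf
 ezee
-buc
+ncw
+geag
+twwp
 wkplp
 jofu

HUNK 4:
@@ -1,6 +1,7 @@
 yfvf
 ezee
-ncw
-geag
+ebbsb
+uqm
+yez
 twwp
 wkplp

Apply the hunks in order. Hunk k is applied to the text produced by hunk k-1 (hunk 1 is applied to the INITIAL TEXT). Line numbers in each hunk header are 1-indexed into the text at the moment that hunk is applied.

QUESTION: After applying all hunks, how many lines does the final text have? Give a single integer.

Answer: 8

Derivation:
Hunk 1: at line 1 remove [pxtby,sfpgi,dpu] add [wsawf] -> 5 lines: yfvf ezee wsawf wkplp jofu
Hunk 2: at line 1 remove [wsawf] add [buc] -> 5 lines: yfvf ezee buc wkplp jofu
Hunk 3: at line 1 remove [buc] add [ncw,geag,twwp] -> 7 lines: yfvf ezee ncw geag twwp wkplp jofu
Hunk 4: at line 1 remove [ncw,geag] add [ebbsb,uqm,yez] -> 8 lines: yfvf ezee ebbsb uqm yez twwp wkplp jofu
Final line count: 8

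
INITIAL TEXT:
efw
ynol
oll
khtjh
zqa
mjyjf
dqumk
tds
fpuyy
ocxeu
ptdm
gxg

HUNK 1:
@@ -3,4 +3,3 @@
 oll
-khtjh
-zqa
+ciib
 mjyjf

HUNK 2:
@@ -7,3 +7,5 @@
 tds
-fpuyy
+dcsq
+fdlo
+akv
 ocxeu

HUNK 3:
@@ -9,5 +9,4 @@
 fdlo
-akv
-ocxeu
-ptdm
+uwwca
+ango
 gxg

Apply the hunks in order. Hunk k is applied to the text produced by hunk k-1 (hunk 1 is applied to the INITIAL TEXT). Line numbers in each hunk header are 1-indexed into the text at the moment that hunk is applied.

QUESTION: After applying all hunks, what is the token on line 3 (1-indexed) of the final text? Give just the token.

Answer: oll

Derivation:
Hunk 1: at line 3 remove [khtjh,zqa] add [ciib] -> 11 lines: efw ynol oll ciib mjyjf dqumk tds fpuyy ocxeu ptdm gxg
Hunk 2: at line 7 remove [fpuyy] add [dcsq,fdlo,akv] -> 13 lines: efw ynol oll ciib mjyjf dqumk tds dcsq fdlo akv ocxeu ptdm gxg
Hunk 3: at line 9 remove [akv,ocxeu,ptdm] add [uwwca,ango] -> 12 lines: efw ynol oll ciib mjyjf dqumk tds dcsq fdlo uwwca ango gxg
Final line 3: oll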